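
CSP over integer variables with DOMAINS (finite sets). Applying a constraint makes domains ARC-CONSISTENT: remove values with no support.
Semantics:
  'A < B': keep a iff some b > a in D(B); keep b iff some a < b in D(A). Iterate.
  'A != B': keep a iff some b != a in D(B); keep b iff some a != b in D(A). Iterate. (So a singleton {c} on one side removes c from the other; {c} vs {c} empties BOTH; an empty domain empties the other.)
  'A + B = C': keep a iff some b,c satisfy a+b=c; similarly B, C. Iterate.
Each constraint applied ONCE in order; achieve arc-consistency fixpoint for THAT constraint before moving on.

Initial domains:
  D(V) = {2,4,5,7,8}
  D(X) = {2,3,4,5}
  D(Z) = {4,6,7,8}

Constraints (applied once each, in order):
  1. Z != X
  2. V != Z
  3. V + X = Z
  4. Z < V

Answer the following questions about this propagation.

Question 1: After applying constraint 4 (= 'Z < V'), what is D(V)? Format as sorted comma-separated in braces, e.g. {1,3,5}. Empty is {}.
Constraint 1 (Z != X) on D(Z)={4,6,7,8} D(X)={2,3,4,5}: no change
Constraint 2 (V != Z) on D(V)={2,4,5,7,8} D(Z)={4,6,7,8}: no change
Constraint 3 (V + X = Z) on D(V)={2,4,5,7,8} D(X)={2,3,4,5} D(Z)={4,6,7,8}: V {2,4,5,7,8}->{2,4,5}
Constraint 4 (Z < V) on D(Z)={4,6,7,8} D(V)={2,4,5}: Z {4,6,7,8}->{4}; V {2,4,5}->{5}
So after constraint 4: D(V) = {5}

Answer: {5}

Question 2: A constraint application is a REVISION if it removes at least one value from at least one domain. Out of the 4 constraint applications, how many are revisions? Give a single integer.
Constraint 1 (Z != X) on D(Z)={4,6,7,8} D(X)={2,3,4,5}: no change => not a revision
Constraint 2 (V != Z) on D(V)={2,4,5,7,8} D(Z)={4,6,7,8}: no change => not a revision
Constraint 3 (V + X = Z) on D(V)={2,4,5,7,8} D(X)={2,3,4,5} D(Z)={4,6,7,8}: V {2,4,5,7,8}->{2,4,5} => REVISION
Constraint 4 (Z < V) on D(Z)={4,6,7,8} D(V)={2,4,5}: Z {4,6,7,8}->{4}; V {2,4,5}->{5} => REVISION
Total revisions = 2

Answer: 2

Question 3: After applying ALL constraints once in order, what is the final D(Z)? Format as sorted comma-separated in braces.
Answer: {4}

Derivation:
Constraint 1 (Z != X) on D(Z)={4,6,7,8} D(X)={2,3,4,5}: no change
Constraint 2 (V != Z) on D(V)={2,4,5,7,8} D(Z)={4,6,7,8}: no change
Constraint 3 (V + X = Z) on D(V)={2,4,5,7,8} D(X)={2,3,4,5} D(Z)={4,6,7,8}: V {2,4,5,7,8}->{2,4,5}
Constraint 4 (Z < V) on D(Z)={4,6,7,8} D(V)={2,4,5}: Z {4,6,7,8}->{4}; V {2,4,5}->{5}
So after all 4 constraints: D(Z) = {4}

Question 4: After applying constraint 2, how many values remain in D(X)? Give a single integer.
Answer: 4

Derivation:
Constraint 1 (Z != X) on D(Z)={4,6,7,8} D(X)={2,3,4,5}: no change
Constraint 2 (V != Z) on D(V)={2,4,5,7,8} D(Z)={4,6,7,8}: no change
So after constraint 2: D(X)={2,3,4,5}, size = 4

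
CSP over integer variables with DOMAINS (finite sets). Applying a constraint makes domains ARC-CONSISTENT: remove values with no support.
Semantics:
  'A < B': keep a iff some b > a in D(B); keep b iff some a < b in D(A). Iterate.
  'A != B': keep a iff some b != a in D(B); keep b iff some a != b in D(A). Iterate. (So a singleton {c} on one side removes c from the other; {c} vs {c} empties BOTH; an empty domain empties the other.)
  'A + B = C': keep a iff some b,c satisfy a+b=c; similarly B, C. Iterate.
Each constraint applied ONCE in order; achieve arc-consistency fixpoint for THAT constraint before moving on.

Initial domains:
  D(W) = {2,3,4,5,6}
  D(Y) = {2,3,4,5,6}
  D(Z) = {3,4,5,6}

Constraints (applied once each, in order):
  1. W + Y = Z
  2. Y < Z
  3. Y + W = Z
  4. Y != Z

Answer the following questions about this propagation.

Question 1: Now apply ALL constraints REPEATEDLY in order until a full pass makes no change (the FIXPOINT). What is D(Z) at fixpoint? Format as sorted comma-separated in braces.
Answer: {4,5,6}

Derivation:
pass 0 (initial): D(Z)={3,4,5,6}
pass 1: W {2,3,4,5,6}->{2,3,4}; Y {2,3,4,5,6}->{2,3,4}; Z {3,4,5,6}->{4,5,6}
pass 2: no change
Fixpoint after 2 passes: D(Z) = {4,5,6}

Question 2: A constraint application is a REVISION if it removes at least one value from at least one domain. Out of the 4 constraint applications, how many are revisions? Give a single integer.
Answer: 1

Derivation:
Constraint 1 (W + Y = Z) on D(W)={2,3,4,5,6} D(Y)={2,3,4,5,6} D(Z)={3,4,5,6}: W {2,3,4,5,6}->{2,3,4}; Y {2,3,4,5,6}->{2,3,4}; Z {3,4,5,6}->{4,5,6} => REVISION
Constraint 2 (Y < Z) on D(Y)={2,3,4} D(Z)={4,5,6}: no change => not a revision
Constraint 3 (Y + W = Z) on D(Y)={2,3,4} D(W)={2,3,4} D(Z)={4,5,6}: no change => not a revision
Constraint 4 (Y != Z) on D(Y)={2,3,4} D(Z)={4,5,6}: no change => not a revision
Total revisions = 1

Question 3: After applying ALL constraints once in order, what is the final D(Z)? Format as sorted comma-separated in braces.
Constraint 1 (W + Y = Z) on D(W)={2,3,4,5,6} D(Y)={2,3,4,5,6} D(Z)={3,4,5,6}: W {2,3,4,5,6}->{2,3,4}; Y {2,3,4,5,6}->{2,3,4}; Z {3,4,5,6}->{4,5,6}
Constraint 2 (Y < Z) on D(Y)={2,3,4} D(Z)={4,5,6}: no change
Constraint 3 (Y + W = Z) on D(Y)={2,3,4} D(W)={2,3,4} D(Z)={4,5,6}: no change
Constraint 4 (Y != Z) on D(Y)={2,3,4} D(Z)={4,5,6}: no change
So after all 4 constraints: D(Z) = {4,5,6}

Answer: {4,5,6}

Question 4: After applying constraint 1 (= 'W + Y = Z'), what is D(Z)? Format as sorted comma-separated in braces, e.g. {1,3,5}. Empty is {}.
Answer: {4,5,6}

Derivation:
Constraint 1 (W + Y = Z) on D(W)={2,3,4,5,6} D(Y)={2,3,4,5,6} D(Z)={3,4,5,6}: W {2,3,4,5,6}->{2,3,4}; Y {2,3,4,5,6}->{2,3,4}; Z {3,4,5,6}->{4,5,6}
So after constraint 1: D(Z) = {4,5,6}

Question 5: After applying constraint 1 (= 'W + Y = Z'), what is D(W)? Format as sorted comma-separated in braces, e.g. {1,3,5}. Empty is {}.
Constraint 1 (W + Y = Z) on D(W)={2,3,4,5,6} D(Y)={2,3,4,5,6} D(Z)={3,4,5,6}: W {2,3,4,5,6}->{2,3,4}; Y {2,3,4,5,6}->{2,3,4}; Z {3,4,5,6}->{4,5,6}
So after constraint 1: D(W) = {2,3,4}

Answer: {2,3,4}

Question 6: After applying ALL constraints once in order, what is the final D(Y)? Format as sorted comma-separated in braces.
Answer: {2,3,4}

Derivation:
Constraint 1 (W + Y = Z) on D(W)={2,3,4,5,6} D(Y)={2,3,4,5,6} D(Z)={3,4,5,6}: W {2,3,4,5,6}->{2,3,4}; Y {2,3,4,5,6}->{2,3,4}; Z {3,4,5,6}->{4,5,6}
Constraint 2 (Y < Z) on D(Y)={2,3,4} D(Z)={4,5,6}: no change
Constraint 3 (Y + W = Z) on D(Y)={2,3,4} D(W)={2,3,4} D(Z)={4,5,6}: no change
Constraint 4 (Y != Z) on D(Y)={2,3,4} D(Z)={4,5,6}: no change
So after all 4 constraints: D(Y) = {2,3,4}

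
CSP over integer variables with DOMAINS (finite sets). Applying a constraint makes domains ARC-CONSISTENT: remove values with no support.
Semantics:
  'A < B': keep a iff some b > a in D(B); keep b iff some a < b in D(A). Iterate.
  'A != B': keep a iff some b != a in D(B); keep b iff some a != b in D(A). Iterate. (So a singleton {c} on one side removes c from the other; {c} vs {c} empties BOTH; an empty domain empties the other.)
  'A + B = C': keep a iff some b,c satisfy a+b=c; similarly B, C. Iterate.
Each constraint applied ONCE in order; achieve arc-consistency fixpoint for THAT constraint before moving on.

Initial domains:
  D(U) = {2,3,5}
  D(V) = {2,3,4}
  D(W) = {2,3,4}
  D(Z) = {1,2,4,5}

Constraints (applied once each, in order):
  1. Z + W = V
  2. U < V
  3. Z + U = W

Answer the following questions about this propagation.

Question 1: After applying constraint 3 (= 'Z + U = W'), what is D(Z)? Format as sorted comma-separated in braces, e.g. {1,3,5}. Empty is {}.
Answer: {1}

Derivation:
Constraint 1 (Z + W = V) on D(Z)={1,2,4,5} D(W)={2,3,4} D(V)={2,3,4}: Z {1,2,4,5}->{1,2}; W {2,3,4}->{2,3}; V {2,3,4}->{3,4}
Constraint 2 (U < V) on D(U)={2,3,5} D(V)={3,4}: U {2,3,5}->{2,3}
Constraint 3 (Z + U = W) on D(Z)={1,2} D(U)={2,3} D(W)={2,3}: Z {1,2}->{1}; U {2,3}->{2}; W {2,3}->{3}
So after constraint 3: D(Z) = {1}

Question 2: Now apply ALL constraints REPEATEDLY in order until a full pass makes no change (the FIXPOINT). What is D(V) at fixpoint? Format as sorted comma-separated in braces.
pass 0 (initial): D(V)={2,3,4}
pass 1: U {2,3,5}->{2}; V {2,3,4}->{3,4}; W {2,3,4}->{3}; Z {1,2,4,5}->{1}
pass 2: V {3,4}->{4}
pass 3: no change
Fixpoint after 3 passes: D(V) = {4}

Answer: {4}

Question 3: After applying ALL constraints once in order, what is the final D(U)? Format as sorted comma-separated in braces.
Constraint 1 (Z + W = V) on D(Z)={1,2,4,5} D(W)={2,3,4} D(V)={2,3,4}: Z {1,2,4,5}->{1,2}; W {2,3,4}->{2,3}; V {2,3,4}->{3,4}
Constraint 2 (U < V) on D(U)={2,3,5} D(V)={3,4}: U {2,3,5}->{2,3}
Constraint 3 (Z + U = W) on D(Z)={1,2} D(U)={2,3} D(W)={2,3}: Z {1,2}->{1}; U {2,3}->{2}; W {2,3}->{3}
So after all 3 constraints: D(U) = {2}

Answer: {2}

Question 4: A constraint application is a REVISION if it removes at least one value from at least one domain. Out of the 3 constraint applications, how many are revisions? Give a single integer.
Constraint 1 (Z + W = V) on D(Z)={1,2,4,5} D(W)={2,3,4} D(V)={2,3,4}: Z {1,2,4,5}->{1,2}; W {2,3,4}->{2,3}; V {2,3,4}->{3,4} => REVISION
Constraint 2 (U < V) on D(U)={2,3,5} D(V)={3,4}: U {2,3,5}->{2,3} => REVISION
Constraint 3 (Z + U = W) on D(Z)={1,2} D(U)={2,3} D(W)={2,3}: Z {1,2}->{1}; U {2,3}->{2}; W {2,3}->{3} => REVISION
Total revisions = 3

Answer: 3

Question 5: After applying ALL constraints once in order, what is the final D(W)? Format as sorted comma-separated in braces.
Answer: {3}

Derivation:
Constraint 1 (Z + W = V) on D(Z)={1,2,4,5} D(W)={2,3,4} D(V)={2,3,4}: Z {1,2,4,5}->{1,2}; W {2,3,4}->{2,3}; V {2,3,4}->{3,4}
Constraint 2 (U < V) on D(U)={2,3,5} D(V)={3,4}: U {2,3,5}->{2,3}
Constraint 3 (Z + U = W) on D(Z)={1,2} D(U)={2,3} D(W)={2,3}: Z {1,2}->{1}; U {2,3}->{2}; W {2,3}->{3}
So after all 3 constraints: D(W) = {3}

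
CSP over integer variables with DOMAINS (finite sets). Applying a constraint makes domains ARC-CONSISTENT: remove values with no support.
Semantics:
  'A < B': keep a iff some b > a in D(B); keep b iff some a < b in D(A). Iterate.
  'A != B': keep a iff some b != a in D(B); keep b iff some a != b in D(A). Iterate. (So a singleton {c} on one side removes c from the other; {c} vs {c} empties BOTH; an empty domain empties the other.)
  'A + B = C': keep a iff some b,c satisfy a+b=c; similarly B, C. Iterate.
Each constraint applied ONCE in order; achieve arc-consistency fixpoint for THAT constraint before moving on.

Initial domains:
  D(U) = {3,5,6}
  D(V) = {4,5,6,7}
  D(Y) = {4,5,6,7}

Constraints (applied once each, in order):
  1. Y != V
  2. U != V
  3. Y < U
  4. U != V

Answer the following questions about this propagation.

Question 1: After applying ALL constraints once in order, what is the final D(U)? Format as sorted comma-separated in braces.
Answer: {5,6}

Derivation:
Constraint 1 (Y != V) on D(Y)={4,5,6,7} D(V)={4,5,6,7}: no change
Constraint 2 (U != V) on D(U)={3,5,6} D(V)={4,5,6,7}: no change
Constraint 3 (Y < U) on D(Y)={4,5,6,7} D(U)={3,5,6}: Y {4,5,6,7}->{4,5}; U {3,5,6}->{5,6}
Constraint 4 (U != V) on D(U)={5,6} D(V)={4,5,6,7}: no change
So after all 4 constraints: D(U) = {5,6}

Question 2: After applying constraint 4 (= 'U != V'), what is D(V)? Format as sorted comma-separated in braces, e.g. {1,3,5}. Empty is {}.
Answer: {4,5,6,7}

Derivation:
Constraint 1 (Y != V) on D(Y)={4,5,6,7} D(V)={4,5,6,7}: no change
Constraint 2 (U != V) on D(U)={3,5,6} D(V)={4,5,6,7}: no change
Constraint 3 (Y < U) on D(Y)={4,5,6,7} D(U)={3,5,6}: Y {4,5,6,7}->{4,5}; U {3,5,6}->{5,6}
Constraint 4 (U != V) on D(U)={5,6} D(V)={4,5,6,7}: no change
So after constraint 4: D(V) = {4,5,6,7}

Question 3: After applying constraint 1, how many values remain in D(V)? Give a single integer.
Constraint 1 (Y != V) on D(Y)={4,5,6,7} D(V)={4,5,6,7}: no change
So after constraint 1: D(V)={4,5,6,7}, size = 4

Answer: 4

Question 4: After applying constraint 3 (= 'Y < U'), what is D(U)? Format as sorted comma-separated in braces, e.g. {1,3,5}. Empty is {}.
Constraint 1 (Y != V) on D(Y)={4,5,6,7} D(V)={4,5,6,7}: no change
Constraint 2 (U != V) on D(U)={3,5,6} D(V)={4,5,6,7}: no change
Constraint 3 (Y < U) on D(Y)={4,5,6,7} D(U)={3,5,6}: Y {4,5,6,7}->{4,5}; U {3,5,6}->{5,6}
So after constraint 3: D(U) = {5,6}

Answer: {5,6}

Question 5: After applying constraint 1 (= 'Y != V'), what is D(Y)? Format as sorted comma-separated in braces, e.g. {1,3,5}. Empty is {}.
Answer: {4,5,6,7}

Derivation:
Constraint 1 (Y != V) on D(Y)={4,5,6,7} D(V)={4,5,6,7}: no change
So after constraint 1: D(Y) = {4,5,6,7}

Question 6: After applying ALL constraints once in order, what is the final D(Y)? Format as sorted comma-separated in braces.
Answer: {4,5}

Derivation:
Constraint 1 (Y != V) on D(Y)={4,5,6,7} D(V)={4,5,6,7}: no change
Constraint 2 (U != V) on D(U)={3,5,6} D(V)={4,5,6,7}: no change
Constraint 3 (Y < U) on D(Y)={4,5,6,7} D(U)={3,5,6}: Y {4,5,6,7}->{4,5}; U {3,5,6}->{5,6}
Constraint 4 (U != V) on D(U)={5,6} D(V)={4,5,6,7}: no change
So after all 4 constraints: D(Y) = {4,5}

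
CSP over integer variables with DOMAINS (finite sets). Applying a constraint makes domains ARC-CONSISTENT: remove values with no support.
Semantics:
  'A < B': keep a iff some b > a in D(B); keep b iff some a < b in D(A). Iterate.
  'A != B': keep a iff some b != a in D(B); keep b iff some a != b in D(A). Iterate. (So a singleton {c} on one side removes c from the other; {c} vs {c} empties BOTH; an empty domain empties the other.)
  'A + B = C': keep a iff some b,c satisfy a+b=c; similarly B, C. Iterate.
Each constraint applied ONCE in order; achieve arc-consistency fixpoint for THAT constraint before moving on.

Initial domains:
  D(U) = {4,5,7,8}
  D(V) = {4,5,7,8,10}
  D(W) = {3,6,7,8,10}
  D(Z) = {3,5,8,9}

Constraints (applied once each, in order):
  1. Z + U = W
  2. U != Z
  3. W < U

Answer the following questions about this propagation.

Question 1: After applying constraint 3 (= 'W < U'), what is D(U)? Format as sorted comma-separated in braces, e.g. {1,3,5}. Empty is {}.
Constraint 1 (Z + U = W) on D(Z)={3,5,8,9} D(U)={4,5,7,8} D(W)={3,6,7,8,10}: Z {3,5,8,9}->{3,5}; U {4,5,7,8}->{4,5,7}; W {3,6,7,8,10}->{7,8,10}
Constraint 2 (U != Z) on D(U)={4,5,7} D(Z)={3,5}: no change
Constraint 3 (W < U) on D(W)={7,8,10} D(U)={4,5,7}: W {7,8,10}->{}; U {4,5,7}->{}
So after constraint 3: D(U) = {}

Answer: {}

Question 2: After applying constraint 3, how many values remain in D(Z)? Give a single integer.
Answer: 2

Derivation:
Constraint 1 (Z + U = W) on D(Z)={3,5,8,9} D(U)={4,5,7,8} D(W)={3,6,7,8,10}: Z {3,5,8,9}->{3,5}; U {4,5,7,8}->{4,5,7}; W {3,6,7,8,10}->{7,8,10}
Constraint 2 (U != Z) on D(U)={4,5,7} D(Z)={3,5}: no change
Constraint 3 (W < U) on D(W)={7,8,10} D(U)={4,5,7}: W {7,8,10}->{}; U {4,5,7}->{}
So after constraint 3: D(Z)={3,5}, size = 2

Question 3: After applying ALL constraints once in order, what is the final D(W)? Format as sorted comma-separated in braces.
Constraint 1 (Z + U = W) on D(Z)={3,5,8,9} D(U)={4,5,7,8} D(W)={3,6,7,8,10}: Z {3,5,8,9}->{3,5}; U {4,5,7,8}->{4,5,7}; W {3,6,7,8,10}->{7,8,10}
Constraint 2 (U != Z) on D(U)={4,5,7} D(Z)={3,5}: no change
Constraint 3 (W < U) on D(W)={7,8,10} D(U)={4,5,7}: W {7,8,10}->{}; U {4,5,7}->{}
So after all 3 constraints: D(W) = {}

Answer: {}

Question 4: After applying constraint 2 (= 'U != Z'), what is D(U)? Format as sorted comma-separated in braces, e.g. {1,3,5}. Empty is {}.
Answer: {4,5,7}

Derivation:
Constraint 1 (Z + U = W) on D(Z)={3,5,8,9} D(U)={4,5,7,8} D(W)={3,6,7,8,10}: Z {3,5,8,9}->{3,5}; U {4,5,7,8}->{4,5,7}; W {3,6,7,8,10}->{7,8,10}
Constraint 2 (U != Z) on D(U)={4,5,7} D(Z)={3,5}: no change
So after constraint 2: D(U) = {4,5,7}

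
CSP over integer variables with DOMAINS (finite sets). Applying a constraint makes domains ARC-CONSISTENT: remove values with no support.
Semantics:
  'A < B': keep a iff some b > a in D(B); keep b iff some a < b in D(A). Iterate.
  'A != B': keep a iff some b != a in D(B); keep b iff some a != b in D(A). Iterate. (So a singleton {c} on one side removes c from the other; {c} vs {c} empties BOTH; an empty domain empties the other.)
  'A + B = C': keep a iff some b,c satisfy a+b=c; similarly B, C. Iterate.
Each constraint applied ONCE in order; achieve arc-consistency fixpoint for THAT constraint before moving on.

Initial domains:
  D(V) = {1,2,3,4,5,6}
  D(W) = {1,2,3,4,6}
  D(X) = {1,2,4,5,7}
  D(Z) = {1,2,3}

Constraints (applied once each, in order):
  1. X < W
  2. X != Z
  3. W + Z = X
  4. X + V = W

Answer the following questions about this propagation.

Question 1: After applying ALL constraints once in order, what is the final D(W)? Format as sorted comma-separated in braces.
Answer: {}

Derivation:
Constraint 1 (X < W) on D(X)={1,2,4,5,7} D(W)={1,2,3,4,6}: X {1,2,4,5,7}->{1,2,4,5}; W {1,2,3,4,6}->{2,3,4,6}
Constraint 2 (X != Z) on D(X)={1,2,4,5} D(Z)={1,2,3}: no change
Constraint 3 (W + Z = X) on D(W)={2,3,4,6} D(Z)={1,2,3} D(X)={1,2,4,5}: W {2,3,4,6}->{2,3,4}; X {1,2,4,5}->{4,5}
Constraint 4 (X + V = W) on D(X)={4,5} D(V)={1,2,3,4,5,6} D(W)={2,3,4}: X {4,5}->{}; V {1,2,3,4,5,6}->{}; W {2,3,4}->{}
So after all 4 constraints: D(W) = {}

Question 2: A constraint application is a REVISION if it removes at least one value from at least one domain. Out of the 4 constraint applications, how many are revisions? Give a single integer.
Constraint 1 (X < W) on D(X)={1,2,4,5,7} D(W)={1,2,3,4,6}: X {1,2,4,5,7}->{1,2,4,5}; W {1,2,3,4,6}->{2,3,4,6} => REVISION
Constraint 2 (X != Z) on D(X)={1,2,4,5} D(Z)={1,2,3}: no change => not a revision
Constraint 3 (W + Z = X) on D(W)={2,3,4,6} D(Z)={1,2,3} D(X)={1,2,4,5}: W {2,3,4,6}->{2,3,4}; X {1,2,4,5}->{4,5} => REVISION
Constraint 4 (X + V = W) on D(X)={4,5} D(V)={1,2,3,4,5,6} D(W)={2,3,4}: X {4,5}->{}; V {1,2,3,4,5,6}->{}; W {2,3,4}->{} => REVISION
Total revisions = 3

Answer: 3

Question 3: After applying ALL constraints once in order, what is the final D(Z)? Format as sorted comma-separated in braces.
Constraint 1 (X < W) on D(X)={1,2,4,5,7} D(W)={1,2,3,4,6}: X {1,2,4,5,7}->{1,2,4,5}; W {1,2,3,4,6}->{2,3,4,6}
Constraint 2 (X != Z) on D(X)={1,2,4,5} D(Z)={1,2,3}: no change
Constraint 3 (W + Z = X) on D(W)={2,3,4,6} D(Z)={1,2,3} D(X)={1,2,4,5}: W {2,3,4,6}->{2,3,4}; X {1,2,4,5}->{4,5}
Constraint 4 (X + V = W) on D(X)={4,5} D(V)={1,2,3,4,5,6} D(W)={2,3,4}: X {4,5}->{}; V {1,2,3,4,5,6}->{}; W {2,3,4}->{}
So after all 4 constraints: D(Z) = {1,2,3}

Answer: {1,2,3}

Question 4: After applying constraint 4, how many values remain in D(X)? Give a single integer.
Answer: 0

Derivation:
Constraint 1 (X < W) on D(X)={1,2,4,5,7} D(W)={1,2,3,4,6}: X {1,2,4,5,7}->{1,2,4,5}; W {1,2,3,4,6}->{2,3,4,6}
Constraint 2 (X != Z) on D(X)={1,2,4,5} D(Z)={1,2,3}: no change
Constraint 3 (W + Z = X) on D(W)={2,3,4,6} D(Z)={1,2,3} D(X)={1,2,4,5}: W {2,3,4,6}->{2,3,4}; X {1,2,4,5}->{4,5}
Constraint 4 (X + V = W) on D(X)={4,5} D(V)={1,2,3,4,5,6} D(W)={2,3,4}: X {4,5}->{}; V {1,2,3,4,5,6}->{}; W {2,3,4}->{}
So after constraint 4: D(X)={}, size = 0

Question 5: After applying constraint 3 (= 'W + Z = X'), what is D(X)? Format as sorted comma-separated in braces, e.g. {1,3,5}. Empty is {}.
Constraint 1 (X < W) on D(X)={1,2,4,5,7} D(W)={1,2,3,4,6}: X {1,2,4,5,7}->{1,2,4,5}; W {1,2,3,4,6}->{2,3,4,6}
Constraint 2 (X != Z) on D(X)={1,2,4,5} D(Z)={1,2,3}: no change
Constraint 3 (W + Z = X) on D(W)={2,3,4,6} D(Z)={1,2,3} D(X)={1,2,4,5}: W {2,3,4,6}->{2,3,4}; X {1,2,4,5}->{4,5}
So after constraint 3: D(X) = {4,5}

Answer: {4,5}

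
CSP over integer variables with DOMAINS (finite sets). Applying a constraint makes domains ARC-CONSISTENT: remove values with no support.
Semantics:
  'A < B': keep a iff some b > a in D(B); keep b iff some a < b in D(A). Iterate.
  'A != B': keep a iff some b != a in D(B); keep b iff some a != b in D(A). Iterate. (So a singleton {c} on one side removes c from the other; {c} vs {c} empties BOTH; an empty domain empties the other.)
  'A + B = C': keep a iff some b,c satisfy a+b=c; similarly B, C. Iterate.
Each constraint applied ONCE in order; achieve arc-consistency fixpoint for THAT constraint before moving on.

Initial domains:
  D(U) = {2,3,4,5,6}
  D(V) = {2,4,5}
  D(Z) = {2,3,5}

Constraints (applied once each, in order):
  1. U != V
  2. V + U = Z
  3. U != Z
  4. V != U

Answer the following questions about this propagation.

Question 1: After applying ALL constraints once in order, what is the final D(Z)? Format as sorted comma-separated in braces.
Constraint 1 (U != V) on D(U)={2,3,4,5,6} D(V)={2,4,5}: no change
Constraint 2 (V + U = Z) on D(V)={2,4,5} D(U)={2,3,4,5,6} D(Z)={2,3,5}: V {2,4,5}->{2}; U {2,3,4,5,6}->{3}; Z {2,3,5}->{5}
Constraint 3 (U != Z) on D(U)={3} D(Z)={5}: no change
Constraint 4 (V != U) on D(V)={2} D(U)={3}: no change
So after all 4 constraints: D(Z) = {5}

Answer: {5}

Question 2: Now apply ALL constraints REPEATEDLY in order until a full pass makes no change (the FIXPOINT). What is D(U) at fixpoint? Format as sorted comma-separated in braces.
Answer: {3}

Derivation:
pass 0 (initial): D(U)={2,3,4,5,6}
pass 1: U {2,3,4,5,6}->{3}; V {2,4,5}->{2}; Z {2,3,5}->{5}
pass 2: no change
Fixpoint after 2 passes: D(U) = {3}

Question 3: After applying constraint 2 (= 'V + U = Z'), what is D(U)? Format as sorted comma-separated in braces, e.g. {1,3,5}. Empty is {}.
Constraint 1 (U != V) on D(U)={2,3,4,5,6} D(V)={2,4,5}: no change
Constraint 2 (V + U = Z) on D(V)={2,4,5} D(U)={2,3,4,5,6} D(Z)={2,3,5}: V {2,4,5}->{2}; U {2,3,4,5,6}->{3}; Z {2,3,5}->{5}
So after constraint 2: D(U) = {3}

Answer: {3}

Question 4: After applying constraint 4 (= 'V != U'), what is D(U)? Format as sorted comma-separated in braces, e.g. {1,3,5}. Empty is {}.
Answer: {3}

Derivation:
Constraint 1 (U != V) on D(U)={2,3,4,5,6} D(V)={2,4,5}: no change
Constraint 2 (V + U = Z) on D(V)={2,4,5} D(U)={2,3,4,5,6} D(Z)={2,3,5}: V {2,4,5}->{2}; U {2,3,4,5,6}->{3}; Z {2,3,5}->{5}
Constraint 3 (U != Z) on D(U)={3} D(Z)={5}: no change
Constraint 4 (V != U) on D(V)={2} D(U)={3}: no change
So after constraint 4: D(U) = {3}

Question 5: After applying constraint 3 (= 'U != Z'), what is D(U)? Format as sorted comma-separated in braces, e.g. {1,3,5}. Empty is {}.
Answer: {3}

Derivation:
Constraint 1 (U != V) on D(U)={2,3,4,5,6} D(V)={2,4,5}: no change
Constraint 2 (V + U = Z) on D(V)={2,4,5} D(U)={2,3,4,5,6} D(Z)={2,3,5}: V {2,4,5}->{2}; U {2,3,4,5,6}->{3}; Z {2,3,5}->{5}
Constraint 3 (U != Z) on D(U)={3} D(Z)={5}: no change
So after constraint 3: D(U) = {3}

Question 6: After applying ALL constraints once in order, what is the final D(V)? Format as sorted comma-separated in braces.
Answer: {2}

Derivation:
Constraint 1 (U != V) on D(U)={2,3,4,5,6} D(V)={2,4,5}: no change
Constraint 2 (V + U = Z) on D(V)={2,4,5} D(U)={2,3,4,5,6} D(Z)={2,3,5}: V {2,4,5}->{2}; U {2,3,4,5,6}->{3}; Z {2,3,5}->{5}
Constraint 3 (U != Z) on D(U)={3} D(Z)={5}: no change
Constraint 4 (V != U) on D(V)={2} D(U)={3}: no change
So after all 4 constraints: D(V) = {2}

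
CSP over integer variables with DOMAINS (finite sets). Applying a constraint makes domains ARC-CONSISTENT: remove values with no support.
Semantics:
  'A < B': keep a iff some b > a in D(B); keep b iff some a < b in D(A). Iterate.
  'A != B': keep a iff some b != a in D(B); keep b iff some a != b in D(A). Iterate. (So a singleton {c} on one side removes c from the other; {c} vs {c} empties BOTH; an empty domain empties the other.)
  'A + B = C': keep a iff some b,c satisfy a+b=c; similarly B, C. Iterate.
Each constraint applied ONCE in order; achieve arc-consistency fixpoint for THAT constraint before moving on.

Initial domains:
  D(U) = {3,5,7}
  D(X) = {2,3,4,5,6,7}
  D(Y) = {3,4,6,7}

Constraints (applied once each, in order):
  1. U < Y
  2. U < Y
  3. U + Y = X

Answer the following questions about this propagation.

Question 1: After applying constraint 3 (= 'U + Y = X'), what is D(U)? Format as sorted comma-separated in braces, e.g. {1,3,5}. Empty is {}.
Answer: {3}

Derivation:
Constraint 1 (U < Y) on D(U)={3,5,7} D(Y)={3,4,6,7}: U {3,5,7}->{3,5}; Y {3,4,6,7}->{4,6,7}
Constraint 2 (U < Y) on D(U)={3,5} D(Y)={4,6,7}: no change
Constraint 3 (U + Y = X) on D(U)={3,5} D(Y)={4,6,7} D(X)={2,3,4,5,6,7}: U {3,5}->{3}; Y {4,6,7}->{4}; X {2,3,4,5,6,7}->{7}
So after constraint 3: D(U) = {3}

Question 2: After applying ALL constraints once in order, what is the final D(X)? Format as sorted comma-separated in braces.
Constraint 1 (U < Y) on D(U)={3,5,7} D(Y)={3,4,6,7}: U {3,5,7}->{3,5}; Y {3,4,6,7}->{4,6,7}
Constraint 2 (U < Y) on D(U)={3,5} D(Y)={4,6,7}: no change
Constraint 3 (U + Y = X) on D(U)={3,5} D(Y)={4,6,7} D(X)={2,3,4,5,6,7}: U {3,5}->{3}; Y {4,6,7}->{4}; X {2,3,4,5,6,7}->{7}
So after all 3 constraints: D(X) = {7}

Answer: {7}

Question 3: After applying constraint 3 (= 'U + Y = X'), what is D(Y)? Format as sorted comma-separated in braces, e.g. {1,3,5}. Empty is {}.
Answer: {4}

Derivation:
Constraint 1 (U < Y) on D(U)={3,5,7} D(Y)={3,4,6,7}: U {3,5,7}->{3,5}; Y {3,4,6,7}->{4,6,7}
Constraint 2 (U < Y) on D(U)={3,5} D(Y)={4,6,7}: no change
Constraint 3 (U + Y = X) on D(U)={3,5} D(Y)={4,6,7} D(X)={2,3,4,5,6,7}: U {3,5}->{3}; Y {4,6,7}->{4}; X {2,3,4,5,6,7}->{7}
So after constraint 3: D(Y) = {4}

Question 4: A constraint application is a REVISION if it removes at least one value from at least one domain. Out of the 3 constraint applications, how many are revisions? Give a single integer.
Constraint 1 (U < Y) on D(U)={3,5,7} D(Y)={3,4,6,7}: U {3,5,7}->{3,5}; Y {3,4,6,7}->{4,6,7} => REVISION
Constraint 2 (U < Y) on D(U)={3,5} D(Y)={4,6,7}: no change => not a revision
Constraint 3 (U + Y = X) on D(U)={3,5} D(Y)={4,6,7} D(X)={2,3,4,5,6,7}: U {3,5}->{3}; Y {4,6,7}->{4}; X {2,3,4,5,6,7}->{7} => REVISION
Total revisions = 2

Answer: 2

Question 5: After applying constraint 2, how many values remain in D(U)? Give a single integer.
Constraint 1 (U < Y) on D(U)={3,5,7} D(Y)={3,4,6,7}: U {3,5,7}->{3,5}; Y {3,4,6,7}->{4,6,7}
Constraint 2 (U < Y) on D(U)={3,5} D(Y)={4,6,7}: no change
So after constraint 2: D(U)={3,5}, size = 2

Answer: 2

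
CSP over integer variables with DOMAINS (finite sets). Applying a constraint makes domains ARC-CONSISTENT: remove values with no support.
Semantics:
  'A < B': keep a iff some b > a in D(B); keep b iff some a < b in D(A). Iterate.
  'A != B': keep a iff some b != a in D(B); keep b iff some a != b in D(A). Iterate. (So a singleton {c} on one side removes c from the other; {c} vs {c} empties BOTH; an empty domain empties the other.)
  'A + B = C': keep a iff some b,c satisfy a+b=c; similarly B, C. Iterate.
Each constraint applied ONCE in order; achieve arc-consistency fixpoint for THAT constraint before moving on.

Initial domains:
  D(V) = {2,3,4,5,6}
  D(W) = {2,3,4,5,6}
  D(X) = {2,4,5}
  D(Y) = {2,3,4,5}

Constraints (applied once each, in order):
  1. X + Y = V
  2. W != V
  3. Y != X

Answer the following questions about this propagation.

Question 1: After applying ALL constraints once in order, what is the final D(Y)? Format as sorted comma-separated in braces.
Answer: {2,3,4}

Derivation:
Constraint 1 (X + Y = V) on D(X)={2,4,5} D(Y)={2,3,4,5} D(V)={2,3,4,5,6}: X {2,4,5}->{2,4}; Y {2,3,4,5}->{2,3,4}; V {2,3,4,5,6}->{4,5,6}
Constraint 2 (W != V) on D(W)={2,3,4,5,6} D(V)={4,5,6}: no change
Constraint 3 (Y != X) on D(Y)={2,3,4} D(X)={2,4}: no change
So after all 3 constraints: D(Y) = {2,3,4}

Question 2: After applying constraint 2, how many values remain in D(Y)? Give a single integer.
Answer: 3

Derivation:
Constraint 1 (X + Y = V) on D(X)={2,4,5} D(Y)={2,3,4,5} D(V)={2,3,4,5,6}: X {2,4,5}->{2,4}; Y {2,3,4,5}->{2,3,4}; V {2,3,4,5,6}->{4,5,6}
Constraint 2 (W != V) on D(W)={2,3,4,5,6} D(V)={4,5,6}: no change
So after constraint 2: D(Y)={2,3,4}, size = 3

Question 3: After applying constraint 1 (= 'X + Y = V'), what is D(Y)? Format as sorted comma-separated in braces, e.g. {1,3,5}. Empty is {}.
Constraint 1 (X + Y = V) on D(X)={2,4,5} D(Y)={2,3,4,5} D(V)={2,3,4,5,6}: X {2,4,5}->{2,4}; Y {2,3,4,5}->{2,3,4}; V {2,3,4,5,6}->{4,5,6}
So after constraint 1: D(Y) = {2,3,4}

Answer: {2,3,4}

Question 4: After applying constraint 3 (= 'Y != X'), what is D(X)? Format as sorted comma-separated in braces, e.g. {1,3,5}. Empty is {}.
Answer: {2,4}

Derivation:
Constraint 1 (X + Y = V) on D(X)={2,4,5} D(Y)={2,3,4,5} D(V)={2,3,4,5,6}: X {2,4,5}->{2,4}; Y {2,3,4,5}->{2,3,4}; V {2,3,4,5,6}->{4,5,6}
Constraint 2 (W != V) on D(W)={2,3,4,5,6} D(V)={4,5,6}: no change
Constraint 3 (Y != X) on D(Y)={2,3,4} D(X)={2,4}: no change
So after constraint 3: D(X) = {2,4}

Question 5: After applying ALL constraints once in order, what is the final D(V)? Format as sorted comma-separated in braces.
Answer: {4,5,6}

Derivation:
Constraint 1 (X + Y = V) on D(X)={2,4,5} D(Y)={2,3,4,5} D(V)={2,3,4,5,6}: X {2,4,5}->{2,4}; Y {2,3,4,5}->{2,3,4}; V {2,3,4,5,6}->{4,5,6}
Constraint 2 (W != V) on D(W)={2,3,4,5,6} D(V)={4,5,6}: no change
Constraint 3 (Y != X) on D(Y)={2,3,4} D(X)={2,4}: no change
So after all 3 constraints: D(V) = {4,5,6}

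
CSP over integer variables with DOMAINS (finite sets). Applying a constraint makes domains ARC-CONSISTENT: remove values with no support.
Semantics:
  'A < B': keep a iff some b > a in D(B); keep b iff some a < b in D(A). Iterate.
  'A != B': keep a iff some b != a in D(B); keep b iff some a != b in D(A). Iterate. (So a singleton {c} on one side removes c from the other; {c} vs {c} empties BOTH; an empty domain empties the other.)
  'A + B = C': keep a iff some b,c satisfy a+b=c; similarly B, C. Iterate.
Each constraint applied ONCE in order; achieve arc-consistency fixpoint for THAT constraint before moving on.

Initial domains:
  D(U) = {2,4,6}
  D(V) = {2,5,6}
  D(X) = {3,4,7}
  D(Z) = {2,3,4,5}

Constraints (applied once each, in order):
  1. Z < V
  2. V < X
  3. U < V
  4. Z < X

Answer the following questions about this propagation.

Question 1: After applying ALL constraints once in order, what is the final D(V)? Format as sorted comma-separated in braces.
Answer: {5,6}

Derivation:
Constraint 1 (Z < V) on D(Z)={2,3,4,5} D(V)={2,5,6}: V {2,5,6}->{5,6}
Constraint 2 (V < X) on D(V)={5,6} D(X)={3,4,7}: X {3,4,7}->{7}
Constraint 3 (U < V) on D(U)={2,4,6} D(V)={5,6}: U {2,4,6}->{2,4}
Constraint 4 (Z < X) on D(Z)={2,3,4,5} D(X)={7}: no change
So after all 4 constraints: D(V) = {5,6}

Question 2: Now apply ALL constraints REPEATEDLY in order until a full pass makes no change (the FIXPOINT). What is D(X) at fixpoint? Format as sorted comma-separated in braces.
pass 0 (initial): D(X)={3,4,7}
pass 1: U {2,4,6}->{2,4}; V {2,5,6}->{5,6}; X {3,4,7}->{7}
pass 2: no change
Fixpoint after 2 passes: D(X) = {7}

Answer: {7}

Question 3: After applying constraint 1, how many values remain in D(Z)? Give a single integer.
Answer: 4

Derivation:
Constraint 1 (Z < V) on D(Z)={2,3,4,5} D(V)={2,5,6}: V {2,5,6}->{5,6}
So after constraint 1: D(Z)={2,3,4,5}, size = 4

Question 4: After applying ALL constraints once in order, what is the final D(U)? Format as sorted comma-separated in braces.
Answer: {2,4}

Derivation:
Constraint 1 (Z < V) on D(Z)={2,3,4,5} D(V)={2,5,6}: V {2,5,6}->{5,6}
Constraint 2 (V < X) on D(V)={5,6} D(X)={3,4,7}: X {3,4,7}->{7}
Constraint 3 (U < V) on D(U)={2,4,6} D(V)={5,6}: U {2,4,6}->{2,4}
Constraint 4 (Z < X) on D(Z)={2,3,4,5} D(X)={7}: no change
So after all 4 constraints: D(U) = {2,4}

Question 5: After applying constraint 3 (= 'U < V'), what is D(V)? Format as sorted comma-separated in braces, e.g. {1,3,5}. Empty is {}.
Constraint 1 (Z < V) on D(Z)={2,3,4,5} D(V)={2,5,6}: V {2,5,6}->{5,6}
Constraint 2 (V < X) on D(V)={5,6} D(X)={3,4,7}: X {3,4,7}->{7}
Constraint 3 (U < V) on D(U)={2,4,6} D(V)={5,6}: U {2,4,6}->{2,4}
So after constraint 3: D(V) = {5,6}

Answer: {5,6}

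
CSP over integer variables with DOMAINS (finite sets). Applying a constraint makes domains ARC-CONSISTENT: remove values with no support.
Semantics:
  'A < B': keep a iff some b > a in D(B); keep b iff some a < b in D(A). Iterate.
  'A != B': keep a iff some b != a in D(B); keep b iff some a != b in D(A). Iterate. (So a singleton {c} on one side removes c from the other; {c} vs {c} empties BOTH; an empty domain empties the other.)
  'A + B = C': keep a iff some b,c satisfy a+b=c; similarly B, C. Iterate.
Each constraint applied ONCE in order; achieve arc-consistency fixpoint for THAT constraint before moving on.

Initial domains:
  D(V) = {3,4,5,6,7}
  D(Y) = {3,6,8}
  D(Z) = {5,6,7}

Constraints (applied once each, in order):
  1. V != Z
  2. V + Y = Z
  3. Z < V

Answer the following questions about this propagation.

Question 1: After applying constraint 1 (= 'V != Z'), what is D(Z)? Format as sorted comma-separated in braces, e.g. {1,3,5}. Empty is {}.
Constraint 1 (V != Z) on D(V)={3,4,5,6,7} D(Z)={5,6,7}: no change
So after constraint 1: D(Z) = {5,6,7}

Answer: {5,6,7}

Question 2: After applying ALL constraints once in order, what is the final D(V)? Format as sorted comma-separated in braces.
Constraint 1 (V != Z) on D(V)={3,4,5,6,7} D(Z)={5,6,7}: no change
Constraint 2 (V + Y = Z) on D(V)={3,4,5,6,7} D(Y)={3,6,8} D(Z)={5,6,7}: V {3,4,5,6,7}->{3,4}; Y {3,6,8}->{3}; Z {5,6,7}->{6,7}
Constraint 3 (Z < V) on D(Z)={6,7} D(V)={3,4}: Z {6,7}->{}; V {3,4}->{}
So after all 3 constraints: D(V) = {}

Answer: {}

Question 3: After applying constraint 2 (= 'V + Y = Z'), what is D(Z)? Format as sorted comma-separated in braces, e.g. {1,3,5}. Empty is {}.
Answer: {6,7}

Derivation:
Constraint 1 (V != Z) on D(V)={3,4,5,6,7} D(Z)={5,6,7}: no change
Constraint 2 (V + Y = Z) on D(V)={3,4,5,6,7} D(Y)={3,6,8} D(Z)={5,6,7}: V {3,4,5,6,7}->{3,4}; Y {3,6,8}->{3}; Z {5,6,7}->{6,7}
So after constraint 2: D(Z) = {6,7}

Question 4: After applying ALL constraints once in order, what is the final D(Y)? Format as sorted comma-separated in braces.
Answer: {3}

Derivation:
Constraint 1 (V != Z) on D(V)={3,4,5,6,7} D(Z)={5,6,7}: no change
Constraint 2 (V + Y = Z) on D(V)={3,4,5,6,7} D(Y)={3,6,8} D(Z)={5,6,7}: V {3,4,5,6,7}->{3,4}; Y {3,6,8}->{3}; Z {5,6,7}->{6,7}
Constraint 3 (Z < V) on D(Z)={6,7} D(V)={3,4}: Z {6,7}->{}; V {3,4}->{}
So after all 3 constraints: D(Y) = {3}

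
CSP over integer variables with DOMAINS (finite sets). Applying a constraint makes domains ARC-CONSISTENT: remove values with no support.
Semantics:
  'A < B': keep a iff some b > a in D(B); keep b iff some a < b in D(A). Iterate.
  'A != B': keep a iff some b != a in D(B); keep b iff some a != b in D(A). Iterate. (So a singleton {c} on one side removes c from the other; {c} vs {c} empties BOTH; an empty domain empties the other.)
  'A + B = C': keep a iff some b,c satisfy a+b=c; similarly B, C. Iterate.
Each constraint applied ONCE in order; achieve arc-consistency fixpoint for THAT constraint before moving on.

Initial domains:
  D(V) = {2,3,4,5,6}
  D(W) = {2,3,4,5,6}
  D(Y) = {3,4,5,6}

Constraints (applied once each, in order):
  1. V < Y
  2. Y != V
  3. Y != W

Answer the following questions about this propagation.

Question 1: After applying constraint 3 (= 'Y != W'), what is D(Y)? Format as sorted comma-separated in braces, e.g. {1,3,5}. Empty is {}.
Constraint 1 (V < Y) on D(V)={2,3,4,5,6} D(Y)={3,4,5,6}: V {2,3,4,5,6}->{2,3,4,5}
Constraint 2 (Y != V) on D(Y)={3,4,5,6} D(V)={2,3,4,5}: no change
Constraint 3 (Y != W) on D(Y)={3,4,5,6} D(W)={2,3,4,5,6}: no change
So after constraint 3: D(Y) = {3,4,5,6}

Answer: {3,4,5,6}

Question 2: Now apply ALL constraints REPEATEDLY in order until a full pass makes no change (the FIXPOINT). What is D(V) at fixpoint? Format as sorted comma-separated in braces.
Answer: {2,3,4,5}

Derivation:
pass 0 (initial): D(V)={2,3,4,5,6}
pass 1: V {2,3,4,5,6}->{2,3,4,5}
pass 2: no change
Fixpoint after 2 passes: D(V) = {2,3,4,5}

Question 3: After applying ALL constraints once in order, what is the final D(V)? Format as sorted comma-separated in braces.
Answer: {2,3,4,5}

Derivation:
Constraint 1 (V < Y) on D(V)={2,3,4,5,6} D(Y)={3,4,5,6}: V {2,3,4,5,6}->{2,3,4,5}
Constraint 2 (Y != V) on D(Y)={3,4,5,6} D(V)={2,3,4,5}: no change
Constraint 3 (Y != W) on D(Y)={3,4,5,6} D(W)={2,3,4,5,6}: no change
So after all 3 constraints: D(V) = {2,3,4,5}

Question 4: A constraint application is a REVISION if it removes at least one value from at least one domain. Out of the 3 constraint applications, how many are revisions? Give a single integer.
Constraint 1 (V < Y) on D(V)={2,3,4,5,6} D(Y)={3,4,5,6}: V {2,3,4,5,6}->{2,3,4,5} => REVISION
Constraint 2 (Y != V) on D(Y)={3,4,5,6} D(V)={2,3,4,5}: no change => not a revision
Constraint 3 (Y != W) on D(Y)={3,4,5,6} D(W)={2,3,4,5,6}: no change => not a revision
Total revisions = 1

Answer: 1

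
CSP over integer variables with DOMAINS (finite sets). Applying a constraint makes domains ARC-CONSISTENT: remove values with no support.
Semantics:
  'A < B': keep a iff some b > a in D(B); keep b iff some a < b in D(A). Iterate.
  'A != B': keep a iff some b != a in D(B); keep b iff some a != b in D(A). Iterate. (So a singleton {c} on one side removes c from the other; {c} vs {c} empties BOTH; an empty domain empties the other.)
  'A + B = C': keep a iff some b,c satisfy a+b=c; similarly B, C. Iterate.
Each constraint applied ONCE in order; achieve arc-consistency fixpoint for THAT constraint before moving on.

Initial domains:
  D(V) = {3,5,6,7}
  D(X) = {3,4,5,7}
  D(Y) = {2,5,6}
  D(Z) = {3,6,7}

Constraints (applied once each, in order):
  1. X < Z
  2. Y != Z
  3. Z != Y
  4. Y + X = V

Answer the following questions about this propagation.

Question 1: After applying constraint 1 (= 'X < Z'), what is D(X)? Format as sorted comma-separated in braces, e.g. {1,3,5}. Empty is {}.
Constraint 1 (X < Z) on D(X)={3,4,5,7} D(Z)={3,6,7}: X {3,4,5,7}->{3,4,5}; Z {3,6,7}->{6,7}
So after constraint 1: D(X) = {3,4,5}

Answer: {3,4,5}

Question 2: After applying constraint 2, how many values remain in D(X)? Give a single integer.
Answer: 3

Derivation:
Constraint 1 (X < Z) on D(X)={3,4,5,7} D(Z)={3,6,7}: X {3,4,5,7}->{3,4,5}; Z {3,6,7}->{6,7}
Constraint 2 (Y != Z) on D(Y)={2,5,6} D(Z)={6,7}: no change
So after constraint 2: D(X)={3,4,5}, size = 3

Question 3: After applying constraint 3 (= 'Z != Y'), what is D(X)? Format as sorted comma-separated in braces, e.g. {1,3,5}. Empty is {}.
Answer: {3,4,5}

Derivation:
Constraint 1 (X < Z) on D(X)={3,4,5,7} D(Z)={3,6,7}: X {3,4,5,7}->{3,4,5}; Z {3,6,7}->{6,7}
Constraint 2 (Y != Z) on D(Y)={2,5,6} D(Z)={6,7}: no change
Constraint 3 (Z != Y) on D(Z)={6,7} D(Y)={2,5,6}: no change
So after constraint 3: D(X) = {3,4,5}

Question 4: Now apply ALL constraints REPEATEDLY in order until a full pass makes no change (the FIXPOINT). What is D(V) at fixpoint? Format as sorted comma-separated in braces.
pass 0 (initial): D(V)={3,5,6,7}
pass 1: V {3,5,6,7}->{5,6,7}; X {3,4,5,7}->{3,4,5}; Y {2,5,6}->{2}; Z {3,6,7}->{6,7}
pass 2: no change
Fixpoint after 2 passes: D(V) = {5,6,7}

Answer: {5,6,7}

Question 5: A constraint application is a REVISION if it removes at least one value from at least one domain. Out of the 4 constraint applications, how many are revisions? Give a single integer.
Constraint 1 (X < Z) on D(X)={3,4,5,7} D(Z)={3,6,7}: X {3,4,5,7}->{3,4,5}; Z {3,6,7}->{6,7} => REVISION
Constraint 2 (Y != Z) on D(Y)={2,5,6} D(Z)={6,7}: no change => not a revision
Constraint 3 (Z != Y) on D(Z)={6,7} D(Y)={2,5,6}: no change => not a revision
Constraint 4 (Y + X = V) on D(Y)={2,5,6} D(X)={3,4,5} D(V)={3,5,6,7}: Y {2,5,6}->{2}; V {3,5,6,7}->{5,6,7} => REVISION
Total revisions = 2

Answer: 2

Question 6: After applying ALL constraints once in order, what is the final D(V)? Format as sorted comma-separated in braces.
Answer: {5,6,7}

Derivation:
Constraint 1 (X < Z) on D(X)={3,4,5,7} D(Z)={3,6,7}: X {3,4,5,7}->{3,4,5}; Z {3,6,7}->{6,7}
Constraint 2 (Y != Z) on D(Y)={2,5,6} D(Z)={6,7}: no change
Constraint 3 (Z != Y) on D(Z)={6,7} D(Y)={2,5,6}: no change
Constraint 4 (Y + X = V) on D(Y)={2,5,6} D(X)={3,4,5} D(V)={3,5,6,7}: Y {2,5,6}->{2}; V {3,5,6,7}->{5,6,7}
So after all 4 constraints: D(V) = {5,6,7}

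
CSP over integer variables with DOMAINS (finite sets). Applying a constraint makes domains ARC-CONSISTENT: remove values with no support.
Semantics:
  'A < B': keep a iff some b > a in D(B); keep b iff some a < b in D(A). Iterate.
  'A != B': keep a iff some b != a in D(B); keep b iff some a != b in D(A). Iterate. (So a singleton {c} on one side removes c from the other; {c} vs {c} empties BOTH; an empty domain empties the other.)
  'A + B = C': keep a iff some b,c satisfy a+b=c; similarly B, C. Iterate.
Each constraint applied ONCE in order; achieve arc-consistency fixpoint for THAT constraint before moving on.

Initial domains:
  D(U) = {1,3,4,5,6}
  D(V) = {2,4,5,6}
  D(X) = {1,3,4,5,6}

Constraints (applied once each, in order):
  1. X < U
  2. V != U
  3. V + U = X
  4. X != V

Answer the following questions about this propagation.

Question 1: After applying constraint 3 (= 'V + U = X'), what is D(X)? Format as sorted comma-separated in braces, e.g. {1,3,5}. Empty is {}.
Answer: {5}

Derivation:
Constraint 1 (X < U) on D(X)={1,3,4,5,6} D(U)={1,3,4,5,6}: X {1,3,4,5,6}->{1,3,4,5}; U {1,3,4,5,6}->{3,4,5,6}
Constraint 2 (V != U) on D(V)={2,4,5,6} D(U)={3,4,5,6}: no change
Constraint 3 (V + U = X) on D(V)={2,4,5,6} D(U)={3,4,5,6} D(X)={1,3,4,5}: V {2,4,5,6}->{2}; U {3,4,5,6}->{3}; X {1,3,4,5}->{5}
So after constraint 3: D(X) = {5}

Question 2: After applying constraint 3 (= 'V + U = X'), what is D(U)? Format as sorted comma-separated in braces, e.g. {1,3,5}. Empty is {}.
Constraint 1 (X < U) on D(X)={1,3,4,5,6} D(U)={1,3,4,5,6}: X {1,3,4,5,6}->{1,3,4,5}; U {1,3,4,5,6}->{3,4,5,6}
Constraint 2 (V != U) on D(V)={2,4,5,6} D(U)={3,4,5,6}: no change
Constraint 3 (V + U = X) on D(V)={2,4,5,6} D(U)={3,4,5,6} D(X)={1,3,4,5}: V {2,4,5,6}->{2}; U {3,4,5,6}->{3}; X {1,3,4,5}->{5}
So after constraint 3: D(U) = {3}

Answer: {3}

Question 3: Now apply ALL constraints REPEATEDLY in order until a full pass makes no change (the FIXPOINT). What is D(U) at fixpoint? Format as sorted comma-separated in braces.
Answer: {}

Derivation:
pass 0 (initial): D(U)={1,3,4,5,6}
pass 1: U {1,3,4,5,6}->{3}; V {2,4,5,6}->{2}; X {1,3,4,5,6}->{5}
pass 2: U {3}->{}; V {2}->{}; X {5}->{}
pass 3: no change
Fixpoint after 3 passes: D(U) = {}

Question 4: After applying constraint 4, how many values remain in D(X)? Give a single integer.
Answer: 1

Derivation:
Constraint 1 (X < U) on D(X)={1,3,4,5,6} D(U)={1,3,4,5,6}: X {1,3,4,5,6}->{1,3,4,5}; U {1,3,4,5,6}->{3,4,5,6}
Constraint 2 (V != U) on D(V)={2,4,5,6} D(U)={3,4,5,6}: no change
Constraint 3 (V + U = X) on D(V)={2,4,5,6} D(U)={3,4,5,6} D(X)={1,3,4,5}: V {2,4,5,6}->{2}; U {3,4,5,6}->{3}; X {1,3,4,5}->{5}
Constraint 4 (X != V) on D(X)={5} D(V)={2}: no change
So after constraint 4: D(X)={5}, size = 1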